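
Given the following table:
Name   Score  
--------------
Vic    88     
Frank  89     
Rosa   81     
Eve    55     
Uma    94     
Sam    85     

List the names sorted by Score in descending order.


Sorting by Score (descending):
  Uma: 94
  Frank: 89
  Vic: 88
  Sam: 85
  Rosa: 81
  Eve: 55


ANSWER: Uma, Frank, Vic, Sam, Rosa, Eve


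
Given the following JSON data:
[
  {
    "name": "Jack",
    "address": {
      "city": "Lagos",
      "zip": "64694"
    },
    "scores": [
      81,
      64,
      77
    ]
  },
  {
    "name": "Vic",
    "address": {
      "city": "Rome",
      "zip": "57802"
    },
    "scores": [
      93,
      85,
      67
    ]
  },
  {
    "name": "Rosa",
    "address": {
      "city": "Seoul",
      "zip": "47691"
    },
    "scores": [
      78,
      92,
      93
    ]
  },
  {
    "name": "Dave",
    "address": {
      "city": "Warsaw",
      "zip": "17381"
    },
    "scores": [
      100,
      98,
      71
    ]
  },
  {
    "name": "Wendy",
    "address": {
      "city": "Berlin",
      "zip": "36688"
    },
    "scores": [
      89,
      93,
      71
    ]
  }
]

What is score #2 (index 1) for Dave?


Path: records[3].scores[1]
Value: 98

ANSWER: 98


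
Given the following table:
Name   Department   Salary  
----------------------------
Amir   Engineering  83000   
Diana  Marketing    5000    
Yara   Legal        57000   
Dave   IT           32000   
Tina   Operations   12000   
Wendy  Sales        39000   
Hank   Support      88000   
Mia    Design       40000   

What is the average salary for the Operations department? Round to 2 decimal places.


Operations department members:
  Tina: 12000
Sum = 12000
Count = 1
Average = 12000 / 1 = 12000.00

ANSWER: 12000.00


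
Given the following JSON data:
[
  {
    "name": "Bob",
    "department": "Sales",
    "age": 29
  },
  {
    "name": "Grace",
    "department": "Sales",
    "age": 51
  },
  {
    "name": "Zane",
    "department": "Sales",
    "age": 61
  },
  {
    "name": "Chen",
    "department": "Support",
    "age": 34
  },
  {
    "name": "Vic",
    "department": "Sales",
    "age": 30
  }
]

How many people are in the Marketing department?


Scanning records for department = Marketing
  No matches found
Count: 0

ANSWER: 0


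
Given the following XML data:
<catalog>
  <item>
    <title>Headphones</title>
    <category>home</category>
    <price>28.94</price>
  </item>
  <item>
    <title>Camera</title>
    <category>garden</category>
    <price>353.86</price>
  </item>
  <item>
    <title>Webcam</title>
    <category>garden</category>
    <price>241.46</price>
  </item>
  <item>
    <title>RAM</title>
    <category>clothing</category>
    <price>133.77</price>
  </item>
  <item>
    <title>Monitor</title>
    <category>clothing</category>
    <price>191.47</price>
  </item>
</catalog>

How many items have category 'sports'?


Scanning <item> elements for <category>sports</category>:
Count: 0

ANSWER: 0


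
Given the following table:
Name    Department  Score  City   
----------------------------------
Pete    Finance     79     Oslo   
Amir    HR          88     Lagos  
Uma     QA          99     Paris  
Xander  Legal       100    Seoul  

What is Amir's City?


Row 2: Amir
City = Lagos

ANSWER: Lagos


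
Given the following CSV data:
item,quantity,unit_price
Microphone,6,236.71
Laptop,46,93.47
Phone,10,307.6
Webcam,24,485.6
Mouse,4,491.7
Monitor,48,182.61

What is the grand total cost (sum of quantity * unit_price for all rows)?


Computing row totals:
  Microphone: 6 * 236.71 = 1420.26
  Laptop: 46 * 93.47 = 4299.62
  Phone: 10 * 307.6 = 3076.0
  Webcam: 24 * 485.6 = 11654.4
  Mouse: 4 * 491.7 = 1966.8
  Monitor: 48 * 182.61 = 8765.28
Grand total = 1420.26 + 4299.62 + 3076.0 + 11654.4 + 1966.8 + 8765.28 = 31182.36

ANSWER: 31182.36


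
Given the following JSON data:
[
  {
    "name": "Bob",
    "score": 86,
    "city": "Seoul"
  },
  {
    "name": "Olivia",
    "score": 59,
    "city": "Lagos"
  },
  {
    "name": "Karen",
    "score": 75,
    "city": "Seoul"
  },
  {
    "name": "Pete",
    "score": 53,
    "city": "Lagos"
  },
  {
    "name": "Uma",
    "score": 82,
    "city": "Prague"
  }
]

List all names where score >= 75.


Filtering records where score >= 75:
  Bob (score=86) -> YES
  Olivia (score=59) -> no
  Karen (score=75) -> YES
  Pete (score=53) -> no
  Uma (score=82) -> YES


ANSWER: Bob, Karen, Uma


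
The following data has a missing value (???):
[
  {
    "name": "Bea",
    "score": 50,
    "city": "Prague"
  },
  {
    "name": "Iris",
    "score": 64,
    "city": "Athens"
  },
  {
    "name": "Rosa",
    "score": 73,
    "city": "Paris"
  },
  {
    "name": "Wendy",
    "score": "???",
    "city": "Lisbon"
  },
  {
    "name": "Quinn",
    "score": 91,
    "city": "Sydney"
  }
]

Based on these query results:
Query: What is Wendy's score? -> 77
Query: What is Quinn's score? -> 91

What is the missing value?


The missing value is Wendy's score
From query: Wendy's score = 77

ANSWER: 77


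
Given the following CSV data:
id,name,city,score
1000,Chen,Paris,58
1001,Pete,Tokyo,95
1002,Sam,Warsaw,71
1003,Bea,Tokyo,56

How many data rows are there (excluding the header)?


Counting rows (excluding header):
Header: id,name,city,score
Data rows: 4

ANSWER: 4


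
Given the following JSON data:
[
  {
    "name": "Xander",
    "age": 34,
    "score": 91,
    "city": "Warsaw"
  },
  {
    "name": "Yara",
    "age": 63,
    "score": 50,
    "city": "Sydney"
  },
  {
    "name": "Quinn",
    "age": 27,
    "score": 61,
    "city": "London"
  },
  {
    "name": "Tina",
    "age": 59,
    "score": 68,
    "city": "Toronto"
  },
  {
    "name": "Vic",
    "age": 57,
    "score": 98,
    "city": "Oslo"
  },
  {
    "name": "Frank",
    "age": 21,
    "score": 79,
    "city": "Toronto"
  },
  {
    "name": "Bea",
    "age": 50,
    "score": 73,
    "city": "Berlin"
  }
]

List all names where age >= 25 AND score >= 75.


Checking both conditions:
  Xander (age=34, score=91) -> YES
  Yara (age=63, score=50) -> no
  Quinn (age=27, score=61) -> no
  Tina (age=59, score=68) -> no
  Vic (age=57, score=98) -> YES
  Frank (age=21, score=79) -> no
  Bea (age=50, score=73) -> no


ANSWER: Xander, Vic


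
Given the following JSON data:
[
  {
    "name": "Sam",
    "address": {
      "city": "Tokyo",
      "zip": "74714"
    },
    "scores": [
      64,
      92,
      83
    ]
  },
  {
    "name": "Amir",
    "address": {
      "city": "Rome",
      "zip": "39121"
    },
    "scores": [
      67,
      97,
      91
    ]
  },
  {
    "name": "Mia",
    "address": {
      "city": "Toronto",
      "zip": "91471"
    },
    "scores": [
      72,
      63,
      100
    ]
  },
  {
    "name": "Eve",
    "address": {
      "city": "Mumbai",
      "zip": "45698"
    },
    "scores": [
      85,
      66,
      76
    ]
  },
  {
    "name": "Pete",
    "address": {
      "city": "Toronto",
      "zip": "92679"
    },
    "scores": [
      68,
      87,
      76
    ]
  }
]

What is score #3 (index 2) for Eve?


Path: records[3].scores[2]
Value: 76

ANSWER: 76


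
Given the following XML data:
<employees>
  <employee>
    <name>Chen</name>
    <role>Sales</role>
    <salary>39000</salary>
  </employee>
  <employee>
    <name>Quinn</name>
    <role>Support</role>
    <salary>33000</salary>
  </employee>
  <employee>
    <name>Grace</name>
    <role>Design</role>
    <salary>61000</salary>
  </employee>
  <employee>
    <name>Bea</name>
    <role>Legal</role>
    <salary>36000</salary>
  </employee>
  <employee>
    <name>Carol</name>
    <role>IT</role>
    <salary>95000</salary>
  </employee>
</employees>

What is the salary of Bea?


Searching for <employee> with <name>Bea</name>
Found at position 4
<salary>36000</salary>

ANSWER: 36000


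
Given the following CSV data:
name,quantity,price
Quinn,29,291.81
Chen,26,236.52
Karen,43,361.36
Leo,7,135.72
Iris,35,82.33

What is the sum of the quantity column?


Values in 'quantity' column:
  Row 1: 29
  Row 2: 26
  Row 3: 43
  Row 4: 7
  Row 5: 35
Sum = 29 + 26 + 43 + 7 + 35 = 140

ANSWER: 140


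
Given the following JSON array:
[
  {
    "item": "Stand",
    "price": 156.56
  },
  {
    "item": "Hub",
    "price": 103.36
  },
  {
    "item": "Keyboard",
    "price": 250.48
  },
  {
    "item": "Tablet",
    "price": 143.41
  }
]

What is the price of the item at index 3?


Array index 3 -> Tablet
price = 143.41

ANSWER: 143.41


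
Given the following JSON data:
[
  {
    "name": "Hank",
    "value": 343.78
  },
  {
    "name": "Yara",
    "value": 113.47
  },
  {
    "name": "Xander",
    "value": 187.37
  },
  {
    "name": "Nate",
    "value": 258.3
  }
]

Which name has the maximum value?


Comparing values:
  Hank: 343.78
  Yara: 113.47
  Xander: 187.37
  Nate: 258.3
Maximum: Hank (343.78)

ANSWER: Hank


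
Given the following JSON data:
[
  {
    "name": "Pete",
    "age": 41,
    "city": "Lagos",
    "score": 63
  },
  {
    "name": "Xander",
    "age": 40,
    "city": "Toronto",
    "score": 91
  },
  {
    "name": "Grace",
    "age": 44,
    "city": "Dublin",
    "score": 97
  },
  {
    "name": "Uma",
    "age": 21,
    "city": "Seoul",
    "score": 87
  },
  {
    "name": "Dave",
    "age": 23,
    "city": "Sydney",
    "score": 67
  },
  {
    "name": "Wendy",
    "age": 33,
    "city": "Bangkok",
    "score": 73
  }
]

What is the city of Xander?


Looking up record where name = Xander
Record index: 1
Field 'city' = Toronto

ANSWER: Toronto


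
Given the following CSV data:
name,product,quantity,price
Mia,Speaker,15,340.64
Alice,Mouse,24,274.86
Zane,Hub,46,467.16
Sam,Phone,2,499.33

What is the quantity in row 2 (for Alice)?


Row 2: Alice
Column 'quantity' = 24

ANSWER: 24


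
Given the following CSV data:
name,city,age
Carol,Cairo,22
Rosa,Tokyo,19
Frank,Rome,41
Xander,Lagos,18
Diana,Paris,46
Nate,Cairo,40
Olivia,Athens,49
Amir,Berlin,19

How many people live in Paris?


Scanning city column for 'Paris':
  Row 5: Diana -> MATCH
Total matches: 1

ANSWER: 1


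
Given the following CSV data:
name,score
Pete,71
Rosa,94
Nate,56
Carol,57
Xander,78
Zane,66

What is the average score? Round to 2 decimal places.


Scores: 71, 94, 56, 57, 78, 66
Sum = 422
Count = 6
Average = 422 / 6 = 70.33

ANSWER: 70.33


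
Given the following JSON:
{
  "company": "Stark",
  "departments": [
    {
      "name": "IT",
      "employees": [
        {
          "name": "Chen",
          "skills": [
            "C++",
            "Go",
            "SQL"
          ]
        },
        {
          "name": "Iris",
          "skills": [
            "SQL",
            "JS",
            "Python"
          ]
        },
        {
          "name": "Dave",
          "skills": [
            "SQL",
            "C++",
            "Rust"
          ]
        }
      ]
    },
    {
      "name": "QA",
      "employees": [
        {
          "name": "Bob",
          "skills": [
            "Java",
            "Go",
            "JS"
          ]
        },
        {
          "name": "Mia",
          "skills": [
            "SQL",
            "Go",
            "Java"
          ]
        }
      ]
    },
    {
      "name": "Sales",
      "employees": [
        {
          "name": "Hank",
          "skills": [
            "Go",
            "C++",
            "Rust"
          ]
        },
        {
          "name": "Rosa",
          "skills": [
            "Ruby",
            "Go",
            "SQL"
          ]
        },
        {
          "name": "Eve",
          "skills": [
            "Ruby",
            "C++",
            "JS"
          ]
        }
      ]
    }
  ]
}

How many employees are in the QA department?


Path: departments[1].employees
Count: 2

ANSWER: 2


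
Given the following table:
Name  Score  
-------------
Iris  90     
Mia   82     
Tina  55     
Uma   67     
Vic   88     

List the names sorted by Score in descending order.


Sorting by Score (descending):
  Iris: 90
  Vic: 88
  Mia: 82
  Uma: 67
  Tina: 55


ANSWER: Iris, Vic, Mia, Uma, Tina


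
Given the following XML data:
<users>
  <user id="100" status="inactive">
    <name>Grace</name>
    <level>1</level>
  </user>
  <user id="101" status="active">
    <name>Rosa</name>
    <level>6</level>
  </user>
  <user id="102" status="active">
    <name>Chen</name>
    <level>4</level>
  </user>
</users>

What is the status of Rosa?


Finding user with name = Rosa
user id="101" status="active"

ANSWER: active


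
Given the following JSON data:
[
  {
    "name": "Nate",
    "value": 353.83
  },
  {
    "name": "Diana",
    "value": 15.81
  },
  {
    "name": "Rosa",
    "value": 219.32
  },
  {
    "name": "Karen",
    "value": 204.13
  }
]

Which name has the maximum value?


Comparing values:
  Nate: 353.83
  Diana: 15.81
  Rosa: 219.32
  Karen: 204.13
Maximum: Nate (353.83)

ANSWER: Nate


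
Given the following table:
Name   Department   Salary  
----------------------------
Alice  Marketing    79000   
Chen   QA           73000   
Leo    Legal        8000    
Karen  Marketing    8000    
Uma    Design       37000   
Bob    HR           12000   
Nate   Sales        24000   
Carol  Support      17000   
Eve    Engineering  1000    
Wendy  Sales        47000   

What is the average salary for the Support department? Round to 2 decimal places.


Support department members:
  Carol: 17000
Sum = 17000
Count = 1
Average = 17000 / 1 = 17000.00

ANSWER: 17000.00


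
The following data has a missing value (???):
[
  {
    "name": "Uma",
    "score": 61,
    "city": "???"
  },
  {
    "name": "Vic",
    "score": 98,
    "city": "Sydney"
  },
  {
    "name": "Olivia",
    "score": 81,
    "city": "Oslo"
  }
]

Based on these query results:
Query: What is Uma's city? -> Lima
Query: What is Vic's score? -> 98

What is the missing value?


The missing value is Uma's city
From query: Uma's city = Lima

ANSWER: Lima


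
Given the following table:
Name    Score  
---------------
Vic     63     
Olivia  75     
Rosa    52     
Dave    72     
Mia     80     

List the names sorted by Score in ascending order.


Sorting by Score (ascending):
  Rosa: 52
  Vic: 63
  Dave: 72
  Olivia: 75
  Mia: 80


ANSWER: Rosa, Vic, Dave, Olivia, Mia


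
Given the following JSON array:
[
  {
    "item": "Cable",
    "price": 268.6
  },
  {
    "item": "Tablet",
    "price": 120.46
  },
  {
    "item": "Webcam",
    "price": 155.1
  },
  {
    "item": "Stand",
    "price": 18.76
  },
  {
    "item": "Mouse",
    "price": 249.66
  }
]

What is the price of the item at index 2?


Array index 2 -> Webcam
price = 155.1

ANSWER: 155.1


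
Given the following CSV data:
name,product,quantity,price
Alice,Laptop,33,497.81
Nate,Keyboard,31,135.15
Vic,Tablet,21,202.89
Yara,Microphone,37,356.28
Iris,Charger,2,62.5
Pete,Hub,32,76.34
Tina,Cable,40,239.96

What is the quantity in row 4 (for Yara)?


Row 4: Yara
Column 'quantity' = 37

ANSWER: 37


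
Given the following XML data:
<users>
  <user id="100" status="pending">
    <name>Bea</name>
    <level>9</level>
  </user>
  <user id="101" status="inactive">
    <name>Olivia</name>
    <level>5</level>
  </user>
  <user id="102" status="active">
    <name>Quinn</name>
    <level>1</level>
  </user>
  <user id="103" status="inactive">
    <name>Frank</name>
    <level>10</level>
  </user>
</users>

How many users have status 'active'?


Counting users with status='active':
  Quinn (id=102) -> MATCH
Count: 1

ANSWER: 1


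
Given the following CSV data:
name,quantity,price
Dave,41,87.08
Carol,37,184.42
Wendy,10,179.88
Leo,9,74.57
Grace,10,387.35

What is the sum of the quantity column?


Values in 'quantity' column:
  Row 1: 41
  Row 2: 37
  Row 3: 10
  Row 4: 9
  Row 5: 10
Sum = 41 + 37 + 10 + 9 + 10 = 107

ANSWER: 107


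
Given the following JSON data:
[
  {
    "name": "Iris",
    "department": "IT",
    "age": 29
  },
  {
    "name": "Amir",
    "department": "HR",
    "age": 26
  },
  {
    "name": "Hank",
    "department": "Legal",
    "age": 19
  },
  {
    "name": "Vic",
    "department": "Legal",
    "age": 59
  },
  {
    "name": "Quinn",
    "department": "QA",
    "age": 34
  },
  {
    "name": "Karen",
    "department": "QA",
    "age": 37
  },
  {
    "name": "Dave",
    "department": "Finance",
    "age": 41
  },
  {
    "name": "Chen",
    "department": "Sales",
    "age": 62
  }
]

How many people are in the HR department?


Scanning records for department = HR
  Record 1: Amir
Count: 1

ANSWER: 1


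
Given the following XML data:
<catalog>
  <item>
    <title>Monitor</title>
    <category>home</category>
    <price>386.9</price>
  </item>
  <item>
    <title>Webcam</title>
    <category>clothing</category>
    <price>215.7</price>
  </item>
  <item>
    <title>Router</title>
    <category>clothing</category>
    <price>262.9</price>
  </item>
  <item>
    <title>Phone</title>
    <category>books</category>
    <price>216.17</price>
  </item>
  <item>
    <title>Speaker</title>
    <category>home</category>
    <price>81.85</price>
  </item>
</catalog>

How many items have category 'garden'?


Scanning <item> elements for <category>garden</category>:
Count: 0

ANSWER: 0


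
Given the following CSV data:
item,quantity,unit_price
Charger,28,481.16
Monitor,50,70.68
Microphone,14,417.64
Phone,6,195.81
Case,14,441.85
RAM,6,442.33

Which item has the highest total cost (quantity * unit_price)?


Computing row totals:
  Charger: 13472.48
  Monitor: 3534.0
  Microphone: 5846.96
  Phone: 1174.86
  Case: 6185.9
  RAM: 2653.98
Maximum: Charger (13472.48)

ANSWER: Charger


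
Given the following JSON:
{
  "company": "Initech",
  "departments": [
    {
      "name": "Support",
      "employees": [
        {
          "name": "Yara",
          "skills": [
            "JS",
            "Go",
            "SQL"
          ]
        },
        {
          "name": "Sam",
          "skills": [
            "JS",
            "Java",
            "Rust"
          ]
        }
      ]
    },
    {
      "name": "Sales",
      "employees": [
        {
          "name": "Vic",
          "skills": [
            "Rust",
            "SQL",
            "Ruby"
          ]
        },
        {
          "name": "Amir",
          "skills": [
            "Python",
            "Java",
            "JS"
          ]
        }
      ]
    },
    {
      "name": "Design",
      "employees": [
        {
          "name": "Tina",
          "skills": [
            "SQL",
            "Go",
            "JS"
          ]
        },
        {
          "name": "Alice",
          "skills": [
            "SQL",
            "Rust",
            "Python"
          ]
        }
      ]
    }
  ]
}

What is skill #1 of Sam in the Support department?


Path: departments[0].employees[1].skills[0]
Value: JS

ANSWER: JS


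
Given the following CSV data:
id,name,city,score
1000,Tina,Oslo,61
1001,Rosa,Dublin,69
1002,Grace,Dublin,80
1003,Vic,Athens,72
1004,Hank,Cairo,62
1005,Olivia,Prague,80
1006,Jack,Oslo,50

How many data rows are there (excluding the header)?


Counting rows (excluding header):
Header: id,name,city,score
Data rows: 7

ANSWER: 7


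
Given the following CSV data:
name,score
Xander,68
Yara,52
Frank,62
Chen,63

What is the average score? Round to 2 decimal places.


Scores: 68, 52, 62, 63
Sum = 245
Count = 4
Average = 245 / 4 = 61.25

ANSWER: 61.25


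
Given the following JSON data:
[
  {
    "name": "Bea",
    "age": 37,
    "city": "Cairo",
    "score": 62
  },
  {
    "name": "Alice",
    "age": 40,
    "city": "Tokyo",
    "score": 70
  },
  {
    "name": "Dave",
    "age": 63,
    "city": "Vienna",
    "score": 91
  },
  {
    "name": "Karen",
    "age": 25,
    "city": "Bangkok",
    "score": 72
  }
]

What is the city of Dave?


Looking up record where name = Dave
Record index: 2
Field 'city' = Vienna

ANSWER: Vienna


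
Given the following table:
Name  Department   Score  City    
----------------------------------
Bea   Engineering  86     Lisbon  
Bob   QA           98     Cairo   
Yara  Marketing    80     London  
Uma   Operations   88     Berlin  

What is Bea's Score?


Row 1: Bea
Score = 86

ANSWER: 86


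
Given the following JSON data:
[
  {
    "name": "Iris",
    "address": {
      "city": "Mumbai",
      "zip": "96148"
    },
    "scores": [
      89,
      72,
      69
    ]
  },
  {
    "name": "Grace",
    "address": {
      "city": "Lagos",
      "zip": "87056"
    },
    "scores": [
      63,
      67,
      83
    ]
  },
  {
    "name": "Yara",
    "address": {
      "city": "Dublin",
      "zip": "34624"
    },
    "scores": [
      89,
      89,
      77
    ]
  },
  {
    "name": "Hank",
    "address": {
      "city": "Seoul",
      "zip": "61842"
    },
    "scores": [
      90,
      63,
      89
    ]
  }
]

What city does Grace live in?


Path: records[1].address.city
Value: Lagos

ANSWER: Lagos


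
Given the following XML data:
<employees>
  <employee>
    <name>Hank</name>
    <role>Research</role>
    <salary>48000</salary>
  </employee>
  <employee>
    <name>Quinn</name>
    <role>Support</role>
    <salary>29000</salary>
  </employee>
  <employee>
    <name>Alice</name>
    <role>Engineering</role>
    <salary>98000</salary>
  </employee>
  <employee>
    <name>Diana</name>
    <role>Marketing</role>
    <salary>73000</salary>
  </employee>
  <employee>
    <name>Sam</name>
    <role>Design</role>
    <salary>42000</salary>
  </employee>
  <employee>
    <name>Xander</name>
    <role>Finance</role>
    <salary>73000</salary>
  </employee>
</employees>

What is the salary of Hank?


Searching for <employee> with <name>Hank</name>
Found at position 1
<salary>48000</salary>

ANSWER: 48000


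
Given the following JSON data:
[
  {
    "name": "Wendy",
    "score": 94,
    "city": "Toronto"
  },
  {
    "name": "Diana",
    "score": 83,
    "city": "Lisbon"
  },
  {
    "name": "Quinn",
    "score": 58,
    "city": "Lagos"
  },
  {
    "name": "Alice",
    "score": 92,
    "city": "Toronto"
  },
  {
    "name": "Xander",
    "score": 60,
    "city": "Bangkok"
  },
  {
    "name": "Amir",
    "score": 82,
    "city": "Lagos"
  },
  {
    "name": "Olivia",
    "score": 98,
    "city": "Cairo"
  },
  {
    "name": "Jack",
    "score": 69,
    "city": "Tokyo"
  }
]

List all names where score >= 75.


Filtering records where score >= 75:
  Wendy (score=94) -> YES
  Diana (score=83) -> YES
  Quinn (score=58) -> no
  Alice (score=92) -> YES
  Xander (score=60) -> no
  Amir (score=82) -> YES
  Olivia (score=98) -> YES
  Jack (score=69) -> no


ANSWER: Wendy, Diana, Alice, Amir, Olivia


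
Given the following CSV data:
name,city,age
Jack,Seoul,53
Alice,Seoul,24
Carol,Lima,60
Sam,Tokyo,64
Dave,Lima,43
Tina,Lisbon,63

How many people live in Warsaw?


Scanning city column for 'Warsaw':
Total matches: 0

ANSWER: 0


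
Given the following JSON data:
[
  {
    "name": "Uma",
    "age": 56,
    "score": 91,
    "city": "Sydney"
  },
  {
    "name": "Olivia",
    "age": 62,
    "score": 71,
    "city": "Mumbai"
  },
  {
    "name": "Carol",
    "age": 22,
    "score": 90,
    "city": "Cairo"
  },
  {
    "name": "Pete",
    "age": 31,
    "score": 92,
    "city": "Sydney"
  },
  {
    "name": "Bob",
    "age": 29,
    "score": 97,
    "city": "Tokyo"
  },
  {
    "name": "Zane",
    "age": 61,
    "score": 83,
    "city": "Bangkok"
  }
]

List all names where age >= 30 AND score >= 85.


Checking both conditions:
  Uma (age=56, score=91) -> YES
  Olivia (age=62, score=71) -> no
  Carol (age=22, score=90) -> no
  Pete (age=31, score=92) -> YES
  Bob (age=29, score=97) -> no
  Zane (age=61, score=83) -> no


ANSWER: Uma, Pete


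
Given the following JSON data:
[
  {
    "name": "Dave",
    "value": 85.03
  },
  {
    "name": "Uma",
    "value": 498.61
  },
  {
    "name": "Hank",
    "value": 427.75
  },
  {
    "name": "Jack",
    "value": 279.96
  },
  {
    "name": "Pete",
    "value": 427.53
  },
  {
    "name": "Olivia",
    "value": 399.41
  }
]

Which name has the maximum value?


Comparing values:
  Dave: 85.03
  Uma: 498.61
  Hank: 427.75
  Jack: 279.96
  Pete: 427.53
  Olivia: 399.41
Maximum: Uma (498.61)

ANSWER: Uma


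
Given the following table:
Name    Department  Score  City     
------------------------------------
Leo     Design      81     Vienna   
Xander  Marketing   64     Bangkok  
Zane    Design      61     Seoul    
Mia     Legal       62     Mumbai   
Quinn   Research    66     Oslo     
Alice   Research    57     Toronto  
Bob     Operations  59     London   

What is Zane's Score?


Row 3: Zane
Score = 61

ANSWER: 61


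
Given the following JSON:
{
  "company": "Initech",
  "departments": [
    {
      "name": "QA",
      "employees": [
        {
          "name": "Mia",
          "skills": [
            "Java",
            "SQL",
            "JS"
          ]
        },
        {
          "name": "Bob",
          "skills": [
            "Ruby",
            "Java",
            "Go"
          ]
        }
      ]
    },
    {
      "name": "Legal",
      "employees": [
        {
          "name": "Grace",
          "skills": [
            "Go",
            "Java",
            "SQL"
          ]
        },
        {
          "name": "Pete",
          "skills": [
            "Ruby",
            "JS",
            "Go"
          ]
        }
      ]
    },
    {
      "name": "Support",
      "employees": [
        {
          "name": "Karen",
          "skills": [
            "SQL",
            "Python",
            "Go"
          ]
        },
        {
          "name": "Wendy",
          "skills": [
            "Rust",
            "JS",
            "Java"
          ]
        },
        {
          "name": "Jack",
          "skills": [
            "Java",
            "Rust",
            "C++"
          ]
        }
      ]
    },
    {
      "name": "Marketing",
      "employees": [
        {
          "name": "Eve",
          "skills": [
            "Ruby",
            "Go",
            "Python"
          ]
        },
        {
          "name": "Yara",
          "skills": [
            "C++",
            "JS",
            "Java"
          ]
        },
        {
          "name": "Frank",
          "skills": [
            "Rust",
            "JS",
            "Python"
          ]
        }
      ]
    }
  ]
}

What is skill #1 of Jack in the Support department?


Path: departments[2].employees[2].skills[0]
Value: Java

ANSWER: Java


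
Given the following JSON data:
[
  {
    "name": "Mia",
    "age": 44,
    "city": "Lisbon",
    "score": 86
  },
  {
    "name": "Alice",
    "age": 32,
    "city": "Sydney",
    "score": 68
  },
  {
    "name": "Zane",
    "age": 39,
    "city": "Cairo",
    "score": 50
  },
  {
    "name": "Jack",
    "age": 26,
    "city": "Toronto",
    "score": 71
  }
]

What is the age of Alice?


Looking up record where name = Alice
Record index: 1
Field 'age' = 32

ANSWER: 32


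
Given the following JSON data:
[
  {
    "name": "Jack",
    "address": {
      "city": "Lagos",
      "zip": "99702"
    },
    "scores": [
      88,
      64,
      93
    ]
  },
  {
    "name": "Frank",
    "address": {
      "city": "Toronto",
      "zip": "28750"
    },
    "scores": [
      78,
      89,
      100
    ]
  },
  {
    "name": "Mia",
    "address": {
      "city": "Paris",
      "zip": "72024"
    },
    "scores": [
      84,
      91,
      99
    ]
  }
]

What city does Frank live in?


Path: records[1].address.city
Value: Toronto

ANSWER: Toronto


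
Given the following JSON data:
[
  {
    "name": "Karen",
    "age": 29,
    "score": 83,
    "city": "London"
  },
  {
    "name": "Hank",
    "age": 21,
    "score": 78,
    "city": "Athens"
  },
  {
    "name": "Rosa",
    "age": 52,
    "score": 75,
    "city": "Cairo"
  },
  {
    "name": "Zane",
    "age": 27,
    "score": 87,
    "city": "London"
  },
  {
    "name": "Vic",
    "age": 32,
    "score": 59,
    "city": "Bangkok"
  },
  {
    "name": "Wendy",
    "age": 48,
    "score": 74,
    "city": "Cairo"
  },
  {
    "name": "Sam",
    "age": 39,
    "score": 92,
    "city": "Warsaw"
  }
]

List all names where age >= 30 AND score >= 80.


Checking both conditions:
  Karen (age=29, score=83) -> no
  Hank (age=21, score=78) -> no
  Rosa (age=52, score=75) -> no
  Zane (age=27, score=87) -> no
  Vic (age=32, score=59) -> no
  Wendy (age=48, score=74) -> no
  Sam (age=39, score=92) -> YES


ANSWER: Sam


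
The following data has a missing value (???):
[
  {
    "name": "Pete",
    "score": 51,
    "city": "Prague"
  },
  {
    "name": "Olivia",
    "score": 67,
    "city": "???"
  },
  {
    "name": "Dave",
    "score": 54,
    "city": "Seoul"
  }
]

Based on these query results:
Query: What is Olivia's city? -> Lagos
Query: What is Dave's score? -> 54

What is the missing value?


The missing value is Olivia's city
From query: Olivia's city = Lagos

ANSWER: Lagos


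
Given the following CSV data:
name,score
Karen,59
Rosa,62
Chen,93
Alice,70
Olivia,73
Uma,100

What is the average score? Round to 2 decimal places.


Scores: 59, 62, 93, 70, 73, 100
Sum = 457
Count = 6
Average = 457 / 6 = 76.17

ANSWER: 76.17


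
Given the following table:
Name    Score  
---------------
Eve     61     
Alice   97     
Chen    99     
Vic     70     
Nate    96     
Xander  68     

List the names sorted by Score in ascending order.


Sorting by Score (ascending):
  Eve: 61
  Xander: 68
  Vic: 70
  Nate: 96
  Alice: 97
  Chen: 99


ANSWER: Eve, Xander, Vic, Nate, Alice, Chen


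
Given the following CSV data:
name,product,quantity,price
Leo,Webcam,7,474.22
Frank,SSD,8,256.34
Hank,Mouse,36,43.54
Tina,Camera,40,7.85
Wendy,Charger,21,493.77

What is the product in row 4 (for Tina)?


Row 4: Tina
Column 'product' = Camera

ANSWER: Camera


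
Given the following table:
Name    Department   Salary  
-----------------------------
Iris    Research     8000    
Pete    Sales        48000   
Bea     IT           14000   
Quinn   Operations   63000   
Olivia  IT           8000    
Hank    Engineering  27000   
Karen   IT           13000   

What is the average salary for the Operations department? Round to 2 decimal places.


Operations department members:
  Quinn: 63000
Sum = 63000
Count = 1
Average = 63000 / 1 = 63000.00

ANSWER: 63000.00


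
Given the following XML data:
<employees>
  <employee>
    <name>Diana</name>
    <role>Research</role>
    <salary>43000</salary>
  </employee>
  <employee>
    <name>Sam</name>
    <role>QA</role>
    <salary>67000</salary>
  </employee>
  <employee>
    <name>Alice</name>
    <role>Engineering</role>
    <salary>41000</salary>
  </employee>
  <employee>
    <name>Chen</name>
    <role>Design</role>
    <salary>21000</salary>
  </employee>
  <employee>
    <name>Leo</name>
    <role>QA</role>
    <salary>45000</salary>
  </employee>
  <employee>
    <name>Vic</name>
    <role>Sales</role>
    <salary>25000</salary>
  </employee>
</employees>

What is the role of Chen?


Searching for <employee> with <name>Chen</name>
Found at position 4
<role>Design</role>

ANSWER: Design


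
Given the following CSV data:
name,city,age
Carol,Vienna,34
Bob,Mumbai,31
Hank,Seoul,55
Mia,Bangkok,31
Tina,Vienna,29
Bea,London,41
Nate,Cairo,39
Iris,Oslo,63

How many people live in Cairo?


Scanning city column for 'Cairo':
  Row 7: Nate -> MATCH
Total matches: 1

ANSWER: 1


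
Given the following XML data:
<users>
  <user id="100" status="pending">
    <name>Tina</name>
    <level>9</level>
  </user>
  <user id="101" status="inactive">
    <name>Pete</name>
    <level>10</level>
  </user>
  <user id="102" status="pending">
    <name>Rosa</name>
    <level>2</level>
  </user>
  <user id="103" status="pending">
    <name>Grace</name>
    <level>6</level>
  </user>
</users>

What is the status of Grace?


Finding user with name = Grace
user id="103" status="pending"

ANSWER: pending


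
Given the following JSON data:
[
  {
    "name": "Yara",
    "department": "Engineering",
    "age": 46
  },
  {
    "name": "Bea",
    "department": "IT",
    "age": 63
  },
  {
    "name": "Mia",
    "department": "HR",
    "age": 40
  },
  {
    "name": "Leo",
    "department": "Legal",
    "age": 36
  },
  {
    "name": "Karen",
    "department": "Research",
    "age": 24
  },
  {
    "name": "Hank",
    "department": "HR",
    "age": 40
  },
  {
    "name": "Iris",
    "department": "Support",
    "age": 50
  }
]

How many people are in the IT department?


Scanning records for department = IT
  Record 1: Bea
Count: 1

ANSWER: 1


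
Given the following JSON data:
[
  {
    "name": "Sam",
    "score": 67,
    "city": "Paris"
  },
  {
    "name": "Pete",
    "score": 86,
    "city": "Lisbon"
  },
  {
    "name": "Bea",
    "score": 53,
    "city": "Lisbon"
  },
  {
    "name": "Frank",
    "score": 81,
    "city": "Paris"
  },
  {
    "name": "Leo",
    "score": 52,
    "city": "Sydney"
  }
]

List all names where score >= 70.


Filtering records where score >= 70:
  Sam (score=67) -> no
  Pete (score=86) -> YES
  Bea (score=53) -> no
  Frank (score=81) -> YES
  Leo (score=52) -> no


ANSWER: Pete, Frank


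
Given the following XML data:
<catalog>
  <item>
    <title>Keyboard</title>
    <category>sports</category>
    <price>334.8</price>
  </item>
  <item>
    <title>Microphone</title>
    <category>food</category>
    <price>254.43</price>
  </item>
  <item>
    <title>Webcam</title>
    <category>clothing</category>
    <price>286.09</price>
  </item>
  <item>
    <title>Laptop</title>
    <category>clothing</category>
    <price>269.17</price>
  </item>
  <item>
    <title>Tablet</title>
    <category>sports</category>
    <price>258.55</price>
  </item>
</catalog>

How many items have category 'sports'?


Scanning <item> elements for <category>sports</category>:
  Item 1: Keyboard -> MATCH
  Item 5: Tablet -> MATCH
Count: 2

ANSWER: 2


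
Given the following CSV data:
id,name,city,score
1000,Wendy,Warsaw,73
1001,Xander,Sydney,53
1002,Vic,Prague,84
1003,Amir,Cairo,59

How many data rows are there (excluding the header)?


Counting rows (excluding header):
Header: id,name,city,score
Data rows: 4

ANSWER: 4


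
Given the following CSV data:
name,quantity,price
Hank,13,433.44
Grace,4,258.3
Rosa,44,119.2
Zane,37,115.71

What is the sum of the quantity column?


Values in 'quantity' column:
  Row 1: 13
  Row 2: 4
  Row 3: 44
  Row 4: 37
Sum = 13 + 4 + 44 + 37 = 98

ANSWER: 98


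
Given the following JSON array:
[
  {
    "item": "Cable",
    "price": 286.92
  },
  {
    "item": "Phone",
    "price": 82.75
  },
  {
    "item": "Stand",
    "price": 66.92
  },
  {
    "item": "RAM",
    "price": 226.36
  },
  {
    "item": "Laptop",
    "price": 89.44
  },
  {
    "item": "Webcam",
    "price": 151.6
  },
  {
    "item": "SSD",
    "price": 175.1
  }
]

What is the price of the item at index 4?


Array index 4 -> Laptop
price = 89.44

ANSWER: 89.44


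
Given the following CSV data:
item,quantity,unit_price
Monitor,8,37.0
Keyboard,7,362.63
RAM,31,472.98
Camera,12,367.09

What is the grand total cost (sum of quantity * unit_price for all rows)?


Computing row totals:
  Monitor: 8 * 37.0 = 296.0
  Keyboard: 7 * 362.63 = 2538.41
  RAM: 31 * 472.98 = 14662.38
  Camera: 12 * 367.09 = 4405.08
Grand total = 296.0 + 2538.41 + 14662.38 + 4405.08 = 21901.87

ANSWER: 21901.87


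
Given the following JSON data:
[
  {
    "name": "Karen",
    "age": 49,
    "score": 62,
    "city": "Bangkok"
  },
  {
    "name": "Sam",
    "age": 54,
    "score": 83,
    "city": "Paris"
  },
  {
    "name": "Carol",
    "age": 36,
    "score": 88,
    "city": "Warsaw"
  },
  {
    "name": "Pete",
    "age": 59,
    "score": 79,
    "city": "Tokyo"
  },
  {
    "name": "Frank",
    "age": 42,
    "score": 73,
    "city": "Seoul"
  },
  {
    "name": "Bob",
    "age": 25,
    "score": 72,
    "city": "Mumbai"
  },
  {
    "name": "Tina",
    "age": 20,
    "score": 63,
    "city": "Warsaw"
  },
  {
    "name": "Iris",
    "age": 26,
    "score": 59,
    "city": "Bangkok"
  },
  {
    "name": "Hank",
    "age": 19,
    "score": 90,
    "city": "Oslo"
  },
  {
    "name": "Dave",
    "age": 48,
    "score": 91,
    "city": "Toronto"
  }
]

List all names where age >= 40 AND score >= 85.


Checking both conditions:
  Karen (age=49, score=62) -> no
  Sam (age=54, score=83) -> no
  Carol (age=36, score=88) -> no
  Pete (age=59, score=79) -> no
  Frank (age=42, score=73) -> no
  Bob (age=25, score=72) -> no
  Tina (age=20, score=63) -> no
  Iris (age=26, score=59) -> no
  Hank (age=19, score=90) -> no
  Dave (age=48, score=91) -> YES


ANSWER: Dave


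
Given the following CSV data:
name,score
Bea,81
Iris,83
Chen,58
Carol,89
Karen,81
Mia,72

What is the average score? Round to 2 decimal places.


Scores: 81, 83, 58, 89, 81, 72
Sum = 464
Count = 6
Average = 464 / 6 = 77.33

ANSWER: 77.33


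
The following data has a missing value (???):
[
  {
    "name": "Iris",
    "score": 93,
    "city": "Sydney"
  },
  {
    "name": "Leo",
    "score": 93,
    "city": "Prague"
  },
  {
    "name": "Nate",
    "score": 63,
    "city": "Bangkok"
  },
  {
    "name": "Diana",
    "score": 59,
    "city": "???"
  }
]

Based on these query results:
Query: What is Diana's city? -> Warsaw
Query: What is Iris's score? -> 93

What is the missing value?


The missing value is Diana's city
From query: Diana's city = Warsaw

ANSWER: Warsaw


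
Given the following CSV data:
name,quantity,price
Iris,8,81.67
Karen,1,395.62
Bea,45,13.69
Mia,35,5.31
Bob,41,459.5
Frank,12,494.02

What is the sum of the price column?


Values in 'price' column:
  Row 1: 81.67
  Row 2: 395.62
  Row 3: 13.69
  Row 4: 5.31
  Row 5: 459.5
  Row 6: 494.02
Sum = 81.67 + 395.62 + 13.69 + 5.31 + 459.5 + 494.02 = 1449.81

ANSWER: 1449.81


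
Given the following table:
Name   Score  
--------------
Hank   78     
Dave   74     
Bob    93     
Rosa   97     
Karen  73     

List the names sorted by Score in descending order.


Sorting by Score (descending):
  Rosa: 97
  Bob: 93
  Hank: 78
  Dave: 74
  Karen: 73


ANSWER: Rosa, Bob, Hank, Dave, Karen


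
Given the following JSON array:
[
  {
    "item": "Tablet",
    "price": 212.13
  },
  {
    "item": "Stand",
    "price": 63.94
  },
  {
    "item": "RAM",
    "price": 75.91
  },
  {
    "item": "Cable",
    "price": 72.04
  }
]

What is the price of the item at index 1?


Array index 1 -> Stand
price = 63.94

ANSWER: 63.94


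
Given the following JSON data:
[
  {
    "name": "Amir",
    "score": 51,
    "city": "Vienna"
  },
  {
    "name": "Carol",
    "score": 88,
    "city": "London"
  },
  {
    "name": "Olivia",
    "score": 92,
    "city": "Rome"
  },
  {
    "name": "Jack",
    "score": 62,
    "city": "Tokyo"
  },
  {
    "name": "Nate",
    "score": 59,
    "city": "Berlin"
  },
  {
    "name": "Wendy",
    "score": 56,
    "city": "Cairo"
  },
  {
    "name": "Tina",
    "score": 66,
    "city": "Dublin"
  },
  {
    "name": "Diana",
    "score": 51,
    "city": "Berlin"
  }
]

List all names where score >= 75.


Filtering records where score >= 75:
  Amir (score=51) -> no
  Carol (score=88) -> YES
  Olivia (score=92) -> YES
  Jack (score=62) -> no
  Nate (score=59) -> no
  Wendy (score=56) -> no
  Tina (score=66) -> no
  Diana (score=51) -> no


ANSWER: Carol, Olivia


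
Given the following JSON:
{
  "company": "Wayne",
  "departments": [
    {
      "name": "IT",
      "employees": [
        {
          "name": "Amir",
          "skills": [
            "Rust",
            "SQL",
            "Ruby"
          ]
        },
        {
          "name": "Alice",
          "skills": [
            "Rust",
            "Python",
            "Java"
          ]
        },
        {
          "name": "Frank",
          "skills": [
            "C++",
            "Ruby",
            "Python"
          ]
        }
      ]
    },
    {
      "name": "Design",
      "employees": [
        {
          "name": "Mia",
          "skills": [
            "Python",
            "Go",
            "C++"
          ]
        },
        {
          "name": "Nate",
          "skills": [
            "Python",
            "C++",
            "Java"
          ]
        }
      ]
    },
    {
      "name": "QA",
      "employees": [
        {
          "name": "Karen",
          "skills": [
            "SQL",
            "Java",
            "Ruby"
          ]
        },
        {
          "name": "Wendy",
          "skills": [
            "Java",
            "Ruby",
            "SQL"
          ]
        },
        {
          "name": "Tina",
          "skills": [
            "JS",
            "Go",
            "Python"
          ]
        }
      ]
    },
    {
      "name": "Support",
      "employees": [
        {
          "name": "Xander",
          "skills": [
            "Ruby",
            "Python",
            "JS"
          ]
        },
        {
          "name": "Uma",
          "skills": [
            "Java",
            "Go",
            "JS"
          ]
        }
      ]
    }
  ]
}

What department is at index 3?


Path: departments[3].name
Value: Support

ANSWER: Support
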